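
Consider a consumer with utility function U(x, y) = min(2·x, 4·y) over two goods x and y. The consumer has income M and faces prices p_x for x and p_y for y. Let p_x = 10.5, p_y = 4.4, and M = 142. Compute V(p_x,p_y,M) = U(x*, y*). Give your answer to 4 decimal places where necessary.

V = 22.3622

Leontief preferences: the optimum is at the kink where x/4 = y/2, i.e. y = (1/2)·x.
Budget: p_x·x + p_y·(1/2)·x = M, so (4·p_x + 2·p_y)·x = 4·M.
Demand: x*(p_x,p_y,M) = 4·M/(4·p_x + 2·p_y), y* = 2·M/(4·p_x + 2·p_y).
Here 4·10.5 + 2·4.4 = 50.8, giving x* = 11.1811 and y* = 5.5906.
Utility at the optimum: U(11.1811, 5.5906) = 22.3622.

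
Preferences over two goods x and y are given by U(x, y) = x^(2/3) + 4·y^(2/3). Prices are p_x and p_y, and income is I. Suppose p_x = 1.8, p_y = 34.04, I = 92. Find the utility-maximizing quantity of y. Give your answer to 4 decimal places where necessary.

MU_x ∝ x^(-1/3), MU_y ∝ 4·y^(-1/3), so MRS = (1/4)·(y/x)^(1/3) = p_x/p_y.
Solve for the ratio: y/x = [4·p_x/p_y]^(3).
Substitute y = (y/x)·x into the budget: x* = I/(p_x + p_y·(y/x)).
Numerically y/x = 0.009463, so x* = 92/(1.8 + 34.04·0.009463) = 43.3529 and y* = 0.009463·43.3529 = 0.4102.

y* = 0.4102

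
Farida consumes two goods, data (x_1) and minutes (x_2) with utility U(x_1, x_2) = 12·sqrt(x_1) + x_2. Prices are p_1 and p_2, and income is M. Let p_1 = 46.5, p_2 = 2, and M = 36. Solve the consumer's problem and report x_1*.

x_1* = 0.0666

Utility is quasi-linear in x_2; the FOC for x_1 is 6/√x_1 = p_1/p_2.
Solve: √x_1 = 6·p_2/p_1, so x_1*(p_1,p_2) = (6·p_2/p_1)², and x_2* = (M − p_1·x_1*)/p_2.
Plugging in: x_1* = (6·2/46.5)² = 0.0666.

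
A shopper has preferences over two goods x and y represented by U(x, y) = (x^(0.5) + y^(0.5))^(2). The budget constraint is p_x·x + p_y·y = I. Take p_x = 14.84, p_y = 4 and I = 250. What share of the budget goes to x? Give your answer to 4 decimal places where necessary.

share on x = 0.2123

From the CES first-order condition, (y/x)^(0.5) = p_x/p_y.
Solve for the ratio: y/x = [p_x/p_y]^(2).
With the ratio pinned down, the budget gives x* = I/(p_x + p_y·(y/x)) and y* = (y/x)·x*.
Numerically y/x = 13.7641, so x* = 250/(14.84 + 4·13.7641) = 3.5767 and y* = 13.7641·3.5767 = 49.2304.
Expenditure on x: 14.84·3.5767 = 53.0786; share = 0.2123.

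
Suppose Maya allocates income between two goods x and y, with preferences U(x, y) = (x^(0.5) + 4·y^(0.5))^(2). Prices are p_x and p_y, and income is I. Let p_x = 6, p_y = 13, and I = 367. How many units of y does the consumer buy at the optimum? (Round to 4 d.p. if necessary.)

Substitute y = (y/x)·x into the budget: x* = I/(p_x + p_y·(y/x)).
Numerically y/x = 3.408284, so x* = 367/(6 + 13·3.408284) = 7.2951 and y* = 3.408284·7.2951 = 24.8638.

y* = 24.8638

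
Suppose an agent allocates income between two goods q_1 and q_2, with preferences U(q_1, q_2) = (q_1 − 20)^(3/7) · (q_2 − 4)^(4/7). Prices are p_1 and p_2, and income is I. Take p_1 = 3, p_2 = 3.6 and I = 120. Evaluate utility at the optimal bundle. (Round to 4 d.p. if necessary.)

V = 6.9185

Let q_1' = q_1−20, q_2' = q_2−4. MRS = (3/4)·q_2'/q_1' = p_1/p_2.
Substituting into the budget: q_1* = 20 + 3/7·(I − 20·p_1 − 4·p_2)/p_1, and q_2* = 4 + 4/7·(…)/p_2.
Discretionary income = 120 − 20·3 − 4·3.6 = 45.6; q_1* = 20 + 3/7·45.6/3 = 26.5143; q_2* = 4 + 4/7·45.6/3.6 = 11.2381.
Utility at the optimum: U(26.5143, 11.2381) = 6.9185.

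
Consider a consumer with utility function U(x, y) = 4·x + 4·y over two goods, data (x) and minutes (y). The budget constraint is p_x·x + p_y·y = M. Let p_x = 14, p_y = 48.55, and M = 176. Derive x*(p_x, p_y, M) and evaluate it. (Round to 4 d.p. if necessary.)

x* = 12.5714

Perfect substitutes: compare marginal utility per dollar. 4/p_x vs 4/p_y → 0.2857 vs 0.0824.
x gives more utility per dollar, so spend all income on x: x* = M/p_x, y* = 0.
Numerically: x* = 12.5714, y* = 0.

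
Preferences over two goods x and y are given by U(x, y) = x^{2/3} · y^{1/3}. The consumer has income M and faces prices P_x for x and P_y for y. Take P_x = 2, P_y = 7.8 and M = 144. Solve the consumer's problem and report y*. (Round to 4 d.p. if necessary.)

y* = 6.1538

MU_x/MU_y = (2/3·y)/(1/3·x); tangency sets this equal to P_x/P_y.
Rearranging, P_y·y = (1/2)·P_x·x. Substituting into the budget gives P_x·x·(1 + (1/2)) = M.
Demand: x*(P_x,P_y,M) = 2/3·M/P_x and y* = 1/3·M/P_y.
At P_x=2, P_y=7.8, M=144: y* = 1/3·144/7.8 = 6.1538.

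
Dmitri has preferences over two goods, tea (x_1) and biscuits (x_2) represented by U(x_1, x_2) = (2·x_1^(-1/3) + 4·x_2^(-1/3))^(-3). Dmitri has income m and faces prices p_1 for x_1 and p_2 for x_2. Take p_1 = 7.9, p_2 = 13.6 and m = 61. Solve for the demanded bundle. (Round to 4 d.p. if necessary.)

MRS = MU_x_1/MU_x_2 = (1/2)·(x_2/x_1)^(4/3). Set equal to p_1/p_2.
Solve for the ratio: x_2/x_1 = [2·p_1/p_2]^(0.75).
Substitute x_2 = (x_2/x_1)·x_1 into the budget: x_1* = m/(p_1 + p_2·(x_2/x_1)).
Numerically x_2/x_1 = 1.119022, so x_1* = 61/(7.9 + 13.6·1.119022) = 2.6386 and x_2* = 1.119022·2.6386 = 2.9526.

x_1* = 2.6386, x_2* = 2.9526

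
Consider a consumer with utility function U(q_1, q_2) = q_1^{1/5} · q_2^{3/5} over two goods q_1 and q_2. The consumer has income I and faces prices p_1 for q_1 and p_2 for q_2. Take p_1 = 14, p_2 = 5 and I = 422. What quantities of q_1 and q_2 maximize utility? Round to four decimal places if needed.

q_1* = 7.5357, q_2* = 63.3

Tangency: MRS = (1/3)·q_2/q_1 = p_1/p_2.
So 0.2·p_2·q_2 = 0.6·p_1·q_1; combined with the budget, a share 0.25 of income goes to q_1.
Demand: q_1*(p_1,p_2,I) = 0.25·I/p_1 and q_2* = 0.75·I/p_2.
At p_1=14, p_2=5, I=422: q_1* = 0.25·422/14 = 7.5357, q_2* = 63.3.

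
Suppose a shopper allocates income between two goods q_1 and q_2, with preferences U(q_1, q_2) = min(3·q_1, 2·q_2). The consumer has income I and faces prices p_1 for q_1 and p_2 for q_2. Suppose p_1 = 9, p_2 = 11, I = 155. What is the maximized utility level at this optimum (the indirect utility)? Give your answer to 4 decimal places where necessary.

V = 18.2353

Leontief preferences: the optimum is at the kink where q_1/2 = q_2/3, i.e. q_2 = (3/2)·q_1.
Budget: p_1·q_1 + p_2·(3/2)·q_1 = I, so (2·p_1 + 3·p_2)·q_1 = 2·I.
Demand: q_1*(p_1,p_2,I) = 2·I/(2·p_1 + 3·p_2), q_2* = 3·I/(2·p_1 + 3·p_2).
Here 2·9 + 3·11 = 51, giving q_1* = 6.0784 and q_2* = 9.1176.
Utility at the optimum: U(6.0784, 9.1176) = 18.2353.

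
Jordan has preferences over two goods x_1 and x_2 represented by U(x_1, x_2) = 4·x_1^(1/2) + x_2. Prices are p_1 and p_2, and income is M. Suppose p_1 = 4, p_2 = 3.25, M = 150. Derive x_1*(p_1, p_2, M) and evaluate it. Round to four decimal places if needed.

x_1* = 2.6406

Thus x_1* = (2·p_2/p_1)² — independent of M — with the rest of income spent on x_2.
Plugging in: x_1* = (2·3.25/4)² = 2.6406.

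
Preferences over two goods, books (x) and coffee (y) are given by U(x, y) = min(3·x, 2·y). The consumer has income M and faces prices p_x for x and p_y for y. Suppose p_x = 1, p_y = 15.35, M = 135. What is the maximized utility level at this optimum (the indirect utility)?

V = 16.8574

Demand: x*(p_x,p_y,M) = 2·M/(2·p_x + 3·p_y), y* = 3·M/(2·p_x + 3·p_y).
Here 2·1 + 3·15.35 = 48.05, giving x* = 5.6191 and y* = 8.4287.
Utility at the optimum: U(5.6191, 8.4287) = 16.8574.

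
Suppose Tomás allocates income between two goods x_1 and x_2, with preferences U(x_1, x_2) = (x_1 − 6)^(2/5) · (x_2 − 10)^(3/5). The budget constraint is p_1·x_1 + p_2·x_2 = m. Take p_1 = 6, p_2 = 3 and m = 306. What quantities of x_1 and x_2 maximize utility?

MRS = (2/3)·(x_2−10)/(x_1−6). Tangency with p_1/p_2 gives x_2−10 = (3/2)·(p_1/p_2)·(x_1−6).
After buying the subsistence bundle (6, 10), a share 0.4 of the remaining income goes to x_1: x_1* = 6 + 0.4·(m − 6p_1 − 10p_2)/p_1.
Discretionary income = 306 − 6·6 − 10·3 = 240; x_1* = 6 + 0.4·240/6 = 22; x_2* = 10 + 0.6·240/3 = 58.

x_1* = 22, x_2* = 58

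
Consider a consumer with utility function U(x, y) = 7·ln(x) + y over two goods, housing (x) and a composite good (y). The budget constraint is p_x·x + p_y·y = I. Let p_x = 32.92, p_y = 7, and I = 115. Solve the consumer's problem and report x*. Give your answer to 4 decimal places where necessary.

x* = 1.4885

So x*(p_x,p_y) = 7·p_y/p_x, independent of income; and y* = (I − 7·p_y)/p_y.
At the given prices: x* = 7·7/32.92 = 1.4885.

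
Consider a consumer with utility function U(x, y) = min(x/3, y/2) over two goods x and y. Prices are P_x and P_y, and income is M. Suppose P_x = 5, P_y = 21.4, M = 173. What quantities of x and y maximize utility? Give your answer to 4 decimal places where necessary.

Leontief preferences: the optimum is at the kink where x/3 = y/2, i.e. y = (2/3)·x.
Budget: P_x·x + P_y·(2/3)·x = M, so (3·P_x + 2·P_y)·x = 3·M.
Demand: x*(P_x,P_y,M) = 3·M/(3·P_x + 2·P_y), y* = 2·M/(3·P_x + 2·P_y).
Here 3·5 + 2·21.4 = 57.8, giving x* = 8.9792 and y* = 5.9862.

x* = 8.9792, y* = 5.9862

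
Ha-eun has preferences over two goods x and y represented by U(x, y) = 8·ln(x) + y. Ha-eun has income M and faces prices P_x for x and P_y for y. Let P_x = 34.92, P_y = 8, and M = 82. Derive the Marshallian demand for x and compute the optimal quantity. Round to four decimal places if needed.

x* = 1.8328

Set MRS = P_x/P_y: (8/x)/1 = P_x/P_y.
So x*(P_x,P_y) = 8·P_y/P_x, independent of income; and y* = (M − 8·P_y)/P_y.
At the given prices: x* = 8·8/34.92 = 1.8328.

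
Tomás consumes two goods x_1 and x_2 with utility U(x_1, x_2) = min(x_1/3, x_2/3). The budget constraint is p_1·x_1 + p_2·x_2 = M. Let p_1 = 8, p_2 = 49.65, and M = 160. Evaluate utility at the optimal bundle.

V = 0.9251

Demand: x_1*(p_1,p_2,M) = 3·M/(3·p_1 + 3·p_2), x_2* = 3·M/(3·p_1 + 3·p_2).
Here 3·8 + 3·49.65 = 172.95, giving x_1* = 2.7754 and x_2* = 2.7754.
Utility at the optimum: U(2.7754, 2.7754) = 0.9251.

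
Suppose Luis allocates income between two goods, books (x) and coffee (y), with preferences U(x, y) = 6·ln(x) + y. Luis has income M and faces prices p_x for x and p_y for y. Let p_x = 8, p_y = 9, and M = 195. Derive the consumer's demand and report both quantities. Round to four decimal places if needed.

x* = 6.75, y* = 15.6667

Set MRS = p_x/p_y: (6/x)/1 = p_x/p_y.
So x*(p_x,p_y) = 6·p_y/p_x, independent of income; and y* = (M − 6·p_y)/p_y.
At the given prices: x* = 6·9/8 = 6.75, and y* = 15.6667.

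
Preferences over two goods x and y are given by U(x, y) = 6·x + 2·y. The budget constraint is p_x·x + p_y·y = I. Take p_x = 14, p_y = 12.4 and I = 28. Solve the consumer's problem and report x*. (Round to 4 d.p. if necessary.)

Perfect substitutes: compare marginal utility per dollar. 6/p_x vs 2/p_y → 0.4286 vs 0.1613.
x gives more utility per dollar, so spend all income on x: x* = I/p_x, y* = 0.
Numerically: x* = 2, y* = 0.

x* = 2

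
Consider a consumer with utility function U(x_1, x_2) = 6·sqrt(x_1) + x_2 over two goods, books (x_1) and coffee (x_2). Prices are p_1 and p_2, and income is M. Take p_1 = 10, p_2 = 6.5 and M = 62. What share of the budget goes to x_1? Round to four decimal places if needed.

share on x_1 = 0.6133

Thus x_1* = (3·p_2/p_1)² — independent of M — with the rest of income spent on x_2.
Plugging in: x_1* = (3·6.5/10)² = 3.8025, x_2* = 3.6885.
Expenditure on x_1: 10·3.8025 = 38.025; share = 0.6133.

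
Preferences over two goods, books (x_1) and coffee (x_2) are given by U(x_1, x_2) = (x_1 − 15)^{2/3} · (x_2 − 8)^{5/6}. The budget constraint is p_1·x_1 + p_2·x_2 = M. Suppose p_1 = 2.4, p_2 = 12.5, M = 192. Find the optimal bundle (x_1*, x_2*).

x_1* = 25.3704, x_2* = 10.4889

Substituting into the budget: x_1* = 15 + 4/9·(M − 15·p_1 − 8·p_2)/p_1, and x_2* = 8 + 5/9·(…)/p_2.
Discretionary income = 192 − 15·2.4 − 8·12.5 = 56; x_1* = 15 + 4/9·56/2.4 = 25.3704; x_2* = 8 + 5/9·56/12.5 = 10.4889.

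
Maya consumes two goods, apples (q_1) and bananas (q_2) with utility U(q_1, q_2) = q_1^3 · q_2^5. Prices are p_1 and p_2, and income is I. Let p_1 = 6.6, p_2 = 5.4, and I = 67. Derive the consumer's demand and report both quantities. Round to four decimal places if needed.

q_1* = 3.8068, q_2* = 7.7546

Tangency: MRS = (3/5)·q_2/q_1 = p_1/p_2.
So 3·p_2·q_2 = 5·p_1·q_1; combined with the budget, a share 0.375 of income goes to q_1.
Demand: q_1*(p_1,p_2,I) = 0.375·I/p_1 and q_2* = 0.625·I/p_2.
At p_1=6.6, p_2=5.4, I=67: q_1* = 0.375·67/6.6 = 3.8068, q_2* = 7.7546.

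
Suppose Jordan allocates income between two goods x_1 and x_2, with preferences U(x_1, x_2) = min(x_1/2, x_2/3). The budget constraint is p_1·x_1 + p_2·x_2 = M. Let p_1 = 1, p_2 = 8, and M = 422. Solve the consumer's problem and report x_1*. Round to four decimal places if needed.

x_1* = 32.4615

Demand: x_1*(p_1,p_2,M) = 2·M/(2·p_1 + 3·p_2), x_2* = 3·M/(2·p_1 + 3·p_2).
Here 2·1 + 3·8 = 26, giving x_1* = 32.4615.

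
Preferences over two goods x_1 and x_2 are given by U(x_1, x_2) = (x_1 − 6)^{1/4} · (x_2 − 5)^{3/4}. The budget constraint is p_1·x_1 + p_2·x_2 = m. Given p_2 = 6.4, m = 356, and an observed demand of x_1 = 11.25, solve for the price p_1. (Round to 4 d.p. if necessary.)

MRS = (1/3)·(x_2−5)/(x_1−6). Tangency with p_1/p_2 gives x_2−5 = 3·(p_1/p_2)·(x_1−6).
Substituting into the budget: x_1* = 6 + 0.25·(m − 6·p_1 − 5·p_2)/p_1, and x_2* = 5 + 0.75·(…)/p_2.
Set x_1* = 11.25 in the demand function and solve for p_1: p_1 = 12.

p_1 = 12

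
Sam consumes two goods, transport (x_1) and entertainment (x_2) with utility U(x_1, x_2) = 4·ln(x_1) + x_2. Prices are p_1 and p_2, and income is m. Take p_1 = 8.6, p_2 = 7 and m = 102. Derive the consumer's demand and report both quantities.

Set MRS = p_1/p_2: (4/x_1)/1 = p_1/p_2.
So x_1*(p_1,p_2) = 4·p_2/p_1, independent of income; and x_2* = (m − 4·p_2)/p_2.
At the given prices: x_1* = 4·7/8.6 = 3.2558, and x_2* = 10.5714.

x_1* = 3.2558, x_2* = 10.5714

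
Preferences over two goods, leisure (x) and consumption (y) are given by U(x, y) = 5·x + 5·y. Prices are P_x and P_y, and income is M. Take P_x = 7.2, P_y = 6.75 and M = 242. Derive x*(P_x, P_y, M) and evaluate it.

Perfect substitutes: compare marginal utility per dollar. 5/P_x vs 5/P_y → 0.6944 vs 0.7407.
y gives more utility per dollar, so spend all income on y: y* = M/P_y, x* = 0.
Numerically: x* = 0, y* = 35.8519.

x* = 0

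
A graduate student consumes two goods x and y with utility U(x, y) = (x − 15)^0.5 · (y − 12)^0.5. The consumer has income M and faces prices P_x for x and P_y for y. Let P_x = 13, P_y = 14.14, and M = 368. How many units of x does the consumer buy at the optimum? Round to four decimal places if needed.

MRS = (y−12)/(x−15). Tangency with P_x/P_y gives y−12 = (P_x/P_y)·(x−15).
Substituting into the budget: x* = 15 + 0.5·(M − 15·P_x − 12·P_y)/P_x, and y* = 12 + 0.5·(…)/P_y.
Discretionary income = 368 − 15·13 − 12·14.14 = 3.32; x* = 15 + 0.5·3.32/13 = 15.1277.

x* = 15.1277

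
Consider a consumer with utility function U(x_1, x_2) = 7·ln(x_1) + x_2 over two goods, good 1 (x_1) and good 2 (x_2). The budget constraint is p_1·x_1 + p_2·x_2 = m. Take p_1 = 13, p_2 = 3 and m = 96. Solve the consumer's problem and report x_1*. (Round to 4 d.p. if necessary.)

x_1* = 1.6154

MU_x_1 = 7/x_1, MU_x_2 = 1. Tangency: 7/x_1 = p_1/p_2.
So x_1*(p_1,p_2) = 7·p_2/p_1, independent of income; and x_2* = (m − 7·p_2)/p_2.
At the given prices: x_1* = 7·3/13 = 1.6154.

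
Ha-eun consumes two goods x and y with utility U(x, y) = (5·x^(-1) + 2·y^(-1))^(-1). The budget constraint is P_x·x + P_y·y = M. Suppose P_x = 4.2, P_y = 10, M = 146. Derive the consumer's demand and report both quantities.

x* = 17.5929, y* = 7.211

With the ratio pinned down, the budget gives x* = M/(P_x + P_y·(y/x)) and y* = (y/x)·x*.
Numerically y/x = 0.409878, so x* = 146/(4.2 + 10·0.409878) = 17.5929 and y* = 0.409878·17.5929 = 7.211.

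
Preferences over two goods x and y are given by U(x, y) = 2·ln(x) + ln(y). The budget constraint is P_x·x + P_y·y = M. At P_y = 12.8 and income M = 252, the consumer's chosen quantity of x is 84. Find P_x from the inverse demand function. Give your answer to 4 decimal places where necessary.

P_x = 2

Tangency: MRS = 2·y/x = P_x/P_y.
So 2·P_y·y = P_x·x; combined with the budget, a share 2/3 of income goes to x.
Demand: x*(P_x,P_y,M) = 2/3·M/P_x and y* = 1/3·M/P_y.
Set x* = 84 in the demand function and solve for P_x: P_x = 2.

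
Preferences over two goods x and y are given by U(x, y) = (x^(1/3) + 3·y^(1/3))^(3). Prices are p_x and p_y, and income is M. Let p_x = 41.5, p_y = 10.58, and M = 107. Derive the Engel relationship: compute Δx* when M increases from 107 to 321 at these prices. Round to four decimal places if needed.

From the CES first-order condition, (1/3)·(y/x)^(2/3) = p_x/p_y.
Solve for the ratio: y/x = [3·p_x/p_y]^(1.5).
With the ratio pinned down, the budget gives x* = M/(p_x + p_y·(y/x)) and y* = (y/x)·x*.
Numerically y/x = 40.366912, so x* = 107/(41.5 + 10.58·40.366912) = 0.2283.
At M' = 321: x* = 0.685. Change: 0.685 − 0.2283 = 0.4567.

Δx* = 0.4567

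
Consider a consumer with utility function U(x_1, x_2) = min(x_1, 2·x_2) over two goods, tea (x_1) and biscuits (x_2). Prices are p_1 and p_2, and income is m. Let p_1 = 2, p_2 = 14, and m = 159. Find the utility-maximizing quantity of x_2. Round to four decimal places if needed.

x_2* = 8.8333

Demand: x_1*(p_1,p_2,m) = 2·m/(2·p_1 + p_2), x_2* = m/(2·p_1 + p_2).
Here 2·2 + 14 = 18, giving x_2* = 8.8333.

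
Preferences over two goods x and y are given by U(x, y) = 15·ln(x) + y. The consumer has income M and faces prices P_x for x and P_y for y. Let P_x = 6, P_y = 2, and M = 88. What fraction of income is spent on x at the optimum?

MU_x = 15/x, MU_y = 1. Tangency: 15/x = P_x/P_y.
So x*(P_x,P_y) = 15·P_y/P_x, independent of income; and y* = (M − 15·P_y)/P_y.
At the given prices: x* = 15·2/6 = 5, and y* = 29.
Expenditure on x: 6·5 = 30; share = 0.3409.

share on x = 0.3409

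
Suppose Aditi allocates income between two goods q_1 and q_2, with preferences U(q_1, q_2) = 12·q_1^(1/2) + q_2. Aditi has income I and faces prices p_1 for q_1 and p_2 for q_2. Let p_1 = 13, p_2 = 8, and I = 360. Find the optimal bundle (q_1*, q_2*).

Set MRS = p_1/p_2: 6·q_1^(−1/2) = p_1/p_2.
Solve: √q_1 = 6·p_2/p_1, so q_1*(p_1,p_2) = (6·p_2/p_1)², and q_2* = (I − p_1·q_1*)/p_2.
Plugging in: q_1* = (6·8/13)² = 13.6331, q_2* = 22.8462.

q_1* = 13.6331, q_2* = 22.8462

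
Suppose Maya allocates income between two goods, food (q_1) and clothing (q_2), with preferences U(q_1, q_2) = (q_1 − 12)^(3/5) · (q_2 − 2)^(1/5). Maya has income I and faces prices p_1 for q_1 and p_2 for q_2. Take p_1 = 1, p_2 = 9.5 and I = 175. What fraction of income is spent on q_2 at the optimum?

Substituting into the budget: q_1* = 12 + 0.75·(I − 12·p_1 − 2·p_2)/p_1, and q_2* = 2 + 0.25·(…)/p_2.
Discretionary income = 175 − 12·1 − 2·9.5 = 144; q_1* = 12 + 0.75·144/1 = 120; q_2* = 2 + 0.25·144/9.5 = 5.7895.
Expenditure on q_2: 9.5·5.7895 = 55; share = 0.3143.

share on q_2 = 0.3143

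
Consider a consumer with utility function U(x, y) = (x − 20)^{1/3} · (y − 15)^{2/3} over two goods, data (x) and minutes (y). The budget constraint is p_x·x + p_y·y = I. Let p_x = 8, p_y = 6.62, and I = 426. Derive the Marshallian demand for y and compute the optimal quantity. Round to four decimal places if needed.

y* = 31.7875

Discretionary income = 426 − 20·8 − 15·6.62 = 166.7; y* = 15 + 2/3·166.7/6.62 = 31.7875.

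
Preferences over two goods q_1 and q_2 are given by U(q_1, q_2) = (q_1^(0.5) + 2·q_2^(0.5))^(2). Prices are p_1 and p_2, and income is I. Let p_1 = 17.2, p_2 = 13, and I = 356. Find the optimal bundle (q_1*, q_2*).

From the CES first-order condition, (1/2)·(q_2/q_1)^(0.5) = p_1/p_2.
Hence q_2/q_1 = (2·p_1/p_2)^(1/(0.5)), i.e. raised to the 2 power.
Substitute q_2 = (q_2/q_1)·q_1 into the budget: q_1* = I/(p_1 + p_2·(q_2/q_1)).
Numerically q_2/q_1 = 7.00213, so q_1* = 356/(17.2 + 13·7.00213) = 3.2894 and q_2* = 7.00213·3.2894 = 23.0325.

q_1* = 3.2894, q_2* = 23.0325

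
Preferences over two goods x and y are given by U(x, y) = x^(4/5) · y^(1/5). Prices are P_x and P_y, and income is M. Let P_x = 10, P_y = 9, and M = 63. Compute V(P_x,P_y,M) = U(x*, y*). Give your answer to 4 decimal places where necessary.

V = 3.9009

Demand: x*(P_x,P_y,M) = 0.8·M/P_x and y* = 0.2·M/P_y.
At P_x=10, P_y=9, M=63: x* = 0.8·63/10 = 5.04, y* = 1.4.
Utility at the optimum: U(5.04, 1.4) = 3.9009.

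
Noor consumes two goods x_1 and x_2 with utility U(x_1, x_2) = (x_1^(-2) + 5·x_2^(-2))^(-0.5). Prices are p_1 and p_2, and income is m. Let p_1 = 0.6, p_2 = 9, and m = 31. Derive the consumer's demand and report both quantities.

MU_x_1 ∝ x_1^(-3), MU_x_2 ∝ 5·x_2^(-3), so MRS = (1/5)·(x_2/x_1)^(3) = p_1/p_2.
Solve for the ratio: x_2/x_1 = [5·p_1/p_2]^(1/3).
Substitute x_2 = (x_2/x_1)·x_1 into the budget: x_1* = m/(p_1 + p_2·(x_2/x_1)).
Numerically x_2/x_1 = 0.693361, so x_1* = 31/(0.6 + 9·0.693361) = 4.532 and x_2* = 0.693361·4.532 = 3.1423.

x_1* = 4.532, x_2* = 3.1423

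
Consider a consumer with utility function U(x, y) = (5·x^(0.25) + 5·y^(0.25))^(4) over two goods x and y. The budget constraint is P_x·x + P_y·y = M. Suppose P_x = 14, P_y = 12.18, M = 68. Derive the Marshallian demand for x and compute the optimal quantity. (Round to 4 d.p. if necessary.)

Substitute y = (y/x)·x into the budget: x* = M/(P_x + P_y·(y/x)).
Numerically y/x = 1.20404, so x* = 68/(14 + 12.18·1.20404) = 2.3722.

x* = 2.3722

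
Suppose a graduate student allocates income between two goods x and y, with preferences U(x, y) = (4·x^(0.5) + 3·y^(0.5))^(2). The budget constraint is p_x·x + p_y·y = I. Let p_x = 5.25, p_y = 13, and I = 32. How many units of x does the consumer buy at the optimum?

x* = 4.9669

MU_x ∝ 4·x^(-0.5), MU_y ∝ 3·y^(-0.5), so MRS = (4/3)·(y/x)^(0.5) = p_x/p_y.
Hence y/x = ((3/4)·p_x/p_y)^(1/(0.5)), i.e. raised to the 2 power.
Substitute y = (y/x)·x into the budget: x* = I/(p_x + p_y·(y/x)).
Numerically y/x = 0.091739, so x* = 32/(5.25 + 13·0.091739) = 4.9669.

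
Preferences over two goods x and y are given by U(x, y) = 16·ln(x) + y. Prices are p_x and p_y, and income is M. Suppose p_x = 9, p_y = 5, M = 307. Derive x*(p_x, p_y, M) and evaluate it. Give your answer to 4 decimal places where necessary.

x* = 8.8889

MU_x = 16/x, MU_y = 1. Tangency: 16/x = p_x/p_y.
So x*(p_x,p_y) = 16·p_y/p_x, independent of income; and y* = (M − 16·p_y)/p_y.
At the given prices: x* = 16·5/9 = 8.8889.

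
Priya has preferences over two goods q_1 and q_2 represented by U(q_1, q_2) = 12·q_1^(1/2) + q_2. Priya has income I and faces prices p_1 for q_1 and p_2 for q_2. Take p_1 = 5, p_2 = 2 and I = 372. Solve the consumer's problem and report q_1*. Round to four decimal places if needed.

q_1* = 5.76

Set MRS = p_1/p_2: 6·q_1^(−1/2) = p_1/p_2.
Thus q_1* = (6·p_2/p_1)² — independent of I — with the rest of income spent on q_2.
Plugging in: q_1* = (6·2/5)² = 5.76.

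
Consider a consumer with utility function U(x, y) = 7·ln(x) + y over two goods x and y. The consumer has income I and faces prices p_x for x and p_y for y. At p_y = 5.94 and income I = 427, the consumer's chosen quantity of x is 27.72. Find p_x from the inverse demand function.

p_x = 1.5

Set MRS = p_x/p_y: (7/x)/1 = p_x/p_y.
So x*(p_x,p_y) = 7·p_y/p_x, independent of income; and y* = (I − 7·p_y)/p_y.
Set x* = 27.72 in the demand function and solve for p_x: p_x = 1.5.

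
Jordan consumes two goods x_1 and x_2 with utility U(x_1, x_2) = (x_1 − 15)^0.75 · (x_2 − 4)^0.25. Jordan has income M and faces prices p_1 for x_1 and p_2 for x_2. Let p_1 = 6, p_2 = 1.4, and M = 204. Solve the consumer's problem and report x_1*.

This is Cobb-Douglas in (x_1−15, x_2−4): tangency gives 0.75·p_2·(x_2−4) = 0.25·p_1·(x_1−15).
Substituting into the budget: x_1* = 15 + 0.75·(M − 15·p_1 − 4·p_2)/p_1, and x_2* = 4 + 0.25·(…)/p_2.
Discretionary income = 204 − 15·6 − 4·1.4 = 108.4; x_1* = 15 + 0.75·108.4/6 = 28.55.

x_1* = 28.55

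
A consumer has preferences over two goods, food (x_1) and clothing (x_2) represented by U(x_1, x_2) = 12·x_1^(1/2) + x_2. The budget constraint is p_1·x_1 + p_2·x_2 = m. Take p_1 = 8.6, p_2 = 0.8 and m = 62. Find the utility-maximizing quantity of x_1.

Thus x_1* = (6·p_2/p_1)² — independent of m — with the rest of income spent on x_2.
Plugging in: x_1* = (6·0.8/8.6)² = 0.3115.

x_1* = 0.3115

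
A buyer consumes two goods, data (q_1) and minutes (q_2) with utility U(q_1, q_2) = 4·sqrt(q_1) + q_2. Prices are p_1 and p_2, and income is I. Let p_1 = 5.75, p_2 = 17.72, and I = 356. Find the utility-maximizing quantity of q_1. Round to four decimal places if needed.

Utility is quasi-linear in q_2; the FOC for q_1 is 2/√q_1 = p_1/p_2.
Thus q_1* = (2·p_2/p_1)² — independent of I — with the rest of income spent on q_2.
Plugging in: q_1* = (2·17.72/5.75)² = 37.9885.

q_1* = 37.9885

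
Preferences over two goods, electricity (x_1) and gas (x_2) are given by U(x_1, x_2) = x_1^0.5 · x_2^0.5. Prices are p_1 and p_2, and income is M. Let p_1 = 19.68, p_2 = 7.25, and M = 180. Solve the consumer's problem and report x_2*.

At p_1=19.68, p_2=7.25, M=180: x_2* = 0.5·180/7.25 = 12.4138.

x_2* = 12.4138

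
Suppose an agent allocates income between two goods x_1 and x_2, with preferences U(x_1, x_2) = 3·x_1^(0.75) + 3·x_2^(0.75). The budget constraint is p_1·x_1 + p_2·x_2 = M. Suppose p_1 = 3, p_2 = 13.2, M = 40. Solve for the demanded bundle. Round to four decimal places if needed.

MRS = MU_x_1/MU_x_2 = (x_2/x_1)^(0.25). Set equal to p_1/p_2.
Hence x_2/x_1 = (p_1/p_2)^(1/(0.25)), i.e. raised to the 4 power.
With the ratio pinned down, the budget gives x_1* = M/(p_1 + p_2·(x_2/x_1)) and x_2* = (x_2/x_1)·x_1*.
Numerically x_2/x_1 = 0.002668, so x_1* = 40/(3 + 13.2·0.002668) = 13.1786 and x_2* = 0.002668·13.1786 = 0.0352.

x_1* = 13.1786, x_2* = 0.0352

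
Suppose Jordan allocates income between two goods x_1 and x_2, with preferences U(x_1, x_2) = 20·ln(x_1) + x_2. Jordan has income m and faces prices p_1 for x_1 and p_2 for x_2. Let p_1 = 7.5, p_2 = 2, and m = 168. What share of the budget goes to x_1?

Set MRS = p_1/p_2: (20/x_1)/1 = p_1/p_2.
So x_1*(p_1,p_2) = 20·p_2/p_1, independent of income; and x_2* = (m − 20·p_2)/p_2.
At the given prices: x_1* = 20·2/7.5 = 5.3333, and x_2* = 64.
Expenditure on x_1: 7.5·5.3333 = 40; share = 0.2381.

share on x_1 = 0.2381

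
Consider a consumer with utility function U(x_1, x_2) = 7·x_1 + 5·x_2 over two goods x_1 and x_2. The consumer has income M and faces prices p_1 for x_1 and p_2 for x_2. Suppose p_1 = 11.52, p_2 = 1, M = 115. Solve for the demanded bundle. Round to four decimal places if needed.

Perfect substitutes: compare marginal utility per dollar. 7/p_1 vs 5/p_2 → 0.6076 vs 5.
x_2 gives more utility per dollar, so spend all income on x_2: x_2* = M/p_2, x_1* = 0.
Numerically: x_1* = 0, x_2* = 115.

x_1* = 0, x_2* = 115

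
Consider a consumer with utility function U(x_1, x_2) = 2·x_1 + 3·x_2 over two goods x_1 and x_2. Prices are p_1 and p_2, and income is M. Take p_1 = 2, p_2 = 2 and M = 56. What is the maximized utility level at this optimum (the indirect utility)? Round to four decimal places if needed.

V = 84

Linear utility — the consumer picks whichever good has higher MU/price: 2/2 = 1 vs 3/2 = 1.5.
x_2 gives more utility per dollar, so spend all income on x_2: x_2* = M/p_2, x_1* = 0.
Numerically: x_1* = 0, x_2* = 28.
Utility at the optimum: U(0, 28) = 84.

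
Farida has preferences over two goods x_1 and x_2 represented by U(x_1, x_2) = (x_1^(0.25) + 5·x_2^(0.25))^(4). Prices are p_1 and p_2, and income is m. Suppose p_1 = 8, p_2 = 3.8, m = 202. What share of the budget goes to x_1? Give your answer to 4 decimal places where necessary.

Numerically x_2/x_1 = 23.069341, so x_1* = 202/(8 + 3.8·23.069341) = 2.1116 and x_2* = 23.069341·2.1116 = 48.7125.
Expenditure on x_1: 8·2.1116 = 16.8925; share = 0.0836.

share on x_1 = 0.0836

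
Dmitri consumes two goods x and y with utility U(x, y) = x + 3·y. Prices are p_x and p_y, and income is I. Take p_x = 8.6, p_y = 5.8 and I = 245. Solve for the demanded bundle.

x* = 0, y* = 42.2414

Perfect substitutes: compare marginal utility per dollar. 1/p_x vs 3/p_y → 0.1163 vs 0.5172.
y gives more utility per dollar, so spend all income on y: y* = I/p_y, x* = 0.
Numerically: x* = 0, y* = 42.2414.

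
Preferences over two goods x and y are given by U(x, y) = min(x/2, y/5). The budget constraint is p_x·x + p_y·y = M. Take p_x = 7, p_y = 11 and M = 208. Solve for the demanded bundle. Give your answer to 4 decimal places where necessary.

Demand: x*(p_x,p_y,M) = 2·M/(2·p_x + 5·p_y), y* = 5·M/(2·p_x + 5·p_y).
Here 2·7 + 5·11 = 69, giving x* = 6.029 and y* = 15.0725.

x* = 6.029, y* = 15.0725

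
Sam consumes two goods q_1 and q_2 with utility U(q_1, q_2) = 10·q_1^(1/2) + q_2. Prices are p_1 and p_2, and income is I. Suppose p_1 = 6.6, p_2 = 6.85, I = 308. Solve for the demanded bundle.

Utility is quasi-linear in q_2; the FOC for q_1 is 5/√q_1 = p_1/p_2.
Thus q_1* = (5·p_2/p_1)² — independent of I — with the rest of income spent on q_2.
Plugging in: q_1* = (5·6.85/6.6)² = 26.9298, q_2* = 19.0165.

q_1* = 26.9298, q_2* = 19.0165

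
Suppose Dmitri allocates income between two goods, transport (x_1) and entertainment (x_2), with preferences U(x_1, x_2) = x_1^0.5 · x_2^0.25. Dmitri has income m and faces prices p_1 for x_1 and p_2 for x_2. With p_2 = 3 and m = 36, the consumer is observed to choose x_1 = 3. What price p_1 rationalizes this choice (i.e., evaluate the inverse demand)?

Tangency: MRS = 2·x_2/x_1 = p_1/p_2.
So 0.5·p_2·x_2 = 0.25·p_1·x_1; combined with the budget, a share 2/3 of income goes to x_1.
Demand: x_1*(p_1,p_2,m) = 2/3·m/p_1 and x_2* = 1/3·m/p_2.
Set x_1* = 3 in the demand function and solve for p_1: p_1 = 8.

p_1 = 8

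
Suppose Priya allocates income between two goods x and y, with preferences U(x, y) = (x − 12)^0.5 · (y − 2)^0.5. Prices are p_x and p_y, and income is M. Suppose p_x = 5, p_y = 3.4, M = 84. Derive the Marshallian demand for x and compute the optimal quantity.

x* = 13.72

This is Cobb-Douglas in (x−12, y−2): tangency gives 0.5·p_y·(y−2) = 0.5·p_x·(x−12).
After buying the subsistence bundle (12, 2), a share 0.5 of the remaining income goes to x: x* = 12 + 0.5·(M − 12p_x − 2p_y)/p_x.
Discretionary income = 84 − 12·5 − 2·3.4 = 17.2; x* = 12 + 0.5·17.2/5 = 13.72.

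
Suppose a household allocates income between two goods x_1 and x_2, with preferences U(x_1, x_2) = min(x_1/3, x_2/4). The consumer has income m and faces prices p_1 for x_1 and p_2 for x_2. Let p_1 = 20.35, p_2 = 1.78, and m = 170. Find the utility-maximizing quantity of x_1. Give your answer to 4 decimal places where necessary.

x_1* = 7.4813

Leontief preferences: the optimum is at the kink where x_1/3 = x_2/4, i.e. x_2 = (4/3)·x_1.
Budget: p_1·x_1 + p_2·(4/3)·x_1 = m, so (3·p_1 + 4·p_2)·x_1 = 3·m.
Demand: x_1*(p_1,p_2,m) = 3·m/(3·p_1 + 4·p_2), x_2* = 4·m/(3·p_1 + 4·p_2).
Here 3·20.35 + 4·1.78 = 68.17, giving x_1* = 7.4813.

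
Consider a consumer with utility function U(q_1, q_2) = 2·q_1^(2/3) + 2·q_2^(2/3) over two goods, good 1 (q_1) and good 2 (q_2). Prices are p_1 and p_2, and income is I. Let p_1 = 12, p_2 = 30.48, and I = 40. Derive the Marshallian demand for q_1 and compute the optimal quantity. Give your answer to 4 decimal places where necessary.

MRS = MU_q_1/MU_q_2 = (q_2/q_1)^(1/3). Set equal to p_1/p_2.
Hence q_2/q_1 = (p_1/p_2)^(1/(1/3)), i.e. raised to the 3 power.
Substitute q_2 = (q_2/q_1)·q_1 into the budget: q_1* = I/(p_1 + p_2·(q_2/q_1)).
Numerically q_2/q_1 = 0.061024, so q_1* = 40/(12 + 30.48·0.061024) = 2.886.

q_1* = 2.886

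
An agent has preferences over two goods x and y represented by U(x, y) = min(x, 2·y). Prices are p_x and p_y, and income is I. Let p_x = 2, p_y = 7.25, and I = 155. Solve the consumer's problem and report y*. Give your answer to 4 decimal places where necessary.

Leontief preferences: the optimum is at the kink where x/2 = y/1, i.e. y = (1/2)·x.
Budget: p_x·x + p_y·(1/2)·x = I, so (2·p_x + p_y)·x = 2·I.
Demand: x*(p_x,p_y,I) = 2·I/(2·p_x + p_y), y* = I/(2·p_x + p_y).
Here 2·2 + 7.25 = 11.25, giving y* = 13.7778.

y* = 13.7778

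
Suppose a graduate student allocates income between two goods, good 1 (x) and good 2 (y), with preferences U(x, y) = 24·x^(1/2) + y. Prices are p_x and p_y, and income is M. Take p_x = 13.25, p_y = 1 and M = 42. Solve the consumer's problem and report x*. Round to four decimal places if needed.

x* = 0.8202

MU_x = 12/√x, MU_y = 1. Tangency: 12/√x = p_x/p_y.
Solve: √x = 12·p_y/p_x, so x*(p_x,p_y) = (12·p_y/p_x)², and y* = (M − p_x·x*)/p_y.
Plugging in: x* = (12·1/13.25)² = 0.8202.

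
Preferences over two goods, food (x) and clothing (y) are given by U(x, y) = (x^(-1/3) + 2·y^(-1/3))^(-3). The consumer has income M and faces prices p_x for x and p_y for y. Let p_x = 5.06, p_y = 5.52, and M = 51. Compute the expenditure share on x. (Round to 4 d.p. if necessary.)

Substitute y = (y/x)·x into the budget: x* = M/(p_x + p_y·(y/x)).
Numerically y/x = 1.575546, so x* = 51/(5.06 + 5.52·1.575546) = 3.7072 and y* = 1.575546·3.7072 = 5.8409.
Expenditure on x: 5.06·3.7072 = 18.7584; share = 0.3678.

share on x = 0.3678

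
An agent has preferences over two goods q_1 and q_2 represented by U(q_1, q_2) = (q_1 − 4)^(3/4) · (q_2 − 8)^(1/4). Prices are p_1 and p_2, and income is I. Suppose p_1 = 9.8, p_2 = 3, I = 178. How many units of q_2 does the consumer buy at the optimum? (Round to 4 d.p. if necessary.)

q_2* = 17.5667

This is Cobb-Douglas in (q_1−4, q_2−8): tangency gives 0.75·p_2·(q_2−8) = 0.25·p_1·(q_1−4).
After buying the subsistence bundle (4, 8), a share 0.75 of the remaining income goes to q_1: q_1* = 4 + 0.75·(I − 4p_1 − 8p_2)/p_1.
Discretionary income = 178 − 4·9.8 − 8·3 = 114.8; q_2* = 8 + 0.25·114.8/3 = 17.5667.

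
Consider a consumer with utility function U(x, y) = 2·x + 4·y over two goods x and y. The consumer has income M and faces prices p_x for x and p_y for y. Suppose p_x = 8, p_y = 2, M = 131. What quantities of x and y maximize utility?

Linear utility — the consumer picks whichever good has higher MU/price: 2/8 = 0.25 vs 4/2 = 2.
y gives more utility per dollar, so spend all income on y: y* = M/p_y, x* = 0.
Numerically: x* = 0, y* = 65.5.

x* = 0, y* = 65.5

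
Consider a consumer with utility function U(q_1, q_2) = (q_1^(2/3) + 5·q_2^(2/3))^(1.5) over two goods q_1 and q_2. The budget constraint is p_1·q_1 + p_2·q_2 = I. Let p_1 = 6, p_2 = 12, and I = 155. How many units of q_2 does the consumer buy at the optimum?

q_2* = 12.5161

From the CES first-order condition, (1/5)·(q_2/q_1)^(1/3) = p_1/p_2.
Hence q_2/q_1 = (5·p_1/p_2)^(1/(1/3)), i.e. raised to the 3 power.
Substitute q_2 = (q_2/q_1)·q_1 into the budget: q_1* = I/(p_1 + p_2·(q_2/q_1)).
Numerically q_2/q_1 = 15.625, so q_1* = 155/(6 + 12·15.625) = 0.801 and q_2* = 15.625·0.801 = 12.5161.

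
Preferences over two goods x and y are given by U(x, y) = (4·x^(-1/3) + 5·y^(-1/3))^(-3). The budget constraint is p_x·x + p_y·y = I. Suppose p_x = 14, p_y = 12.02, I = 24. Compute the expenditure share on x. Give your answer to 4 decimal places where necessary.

share on x = 0.4677

MRS = MU_x/MU_y = (4/5)·(y/x)^(4/3). Set equal to p_x/p_y.
Hence y/x = ((5/4)·p_x/p_y)^(1/(4/3)), i.e. raised to the 0.75 power.
Substitute y = (y/x)·x into the budget: x* = I/(p_x + p_y·(y/x)).
Numerically y/x = 1.32541, so x* = 24/(14 + 12.02·1.32541) = 0.8018 and y* = 1.32541·0.8018 = 1.0628.
Expenditure on x: 14·0.8018 = 11.2257; share = 0.4677.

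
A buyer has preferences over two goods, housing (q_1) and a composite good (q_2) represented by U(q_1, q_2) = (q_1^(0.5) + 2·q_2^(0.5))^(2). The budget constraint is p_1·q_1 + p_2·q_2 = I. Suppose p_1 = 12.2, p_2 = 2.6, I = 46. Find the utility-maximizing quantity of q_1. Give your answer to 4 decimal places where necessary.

q_1* = 0.1907

Substitute q_2 = (q_2/q_1)·q_1 into the budget: q_1* = I/(p_1 + p_2·(q_2/q_1)).
Numerically q_2/q_1 = 88.071006, so q_1* = 46/(12.2 + 2.6·88.071006) = 0.1907.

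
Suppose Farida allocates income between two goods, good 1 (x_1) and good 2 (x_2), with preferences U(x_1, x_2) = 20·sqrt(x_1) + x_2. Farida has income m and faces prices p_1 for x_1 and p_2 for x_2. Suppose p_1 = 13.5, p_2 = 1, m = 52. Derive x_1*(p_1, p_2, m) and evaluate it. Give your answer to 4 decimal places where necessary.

MU_x_1 = 10/√x_1, MU_x_2 = 1. Tangency: 10/√x_1 = p_1/p_2.
Thus x_1* = (10·p_2/p_1)² — independent of m — with the rest of income spent on x_2.
Plugging in: x_1* = (10·1/13.5)² = 0.5487.

x_1* = 0.5487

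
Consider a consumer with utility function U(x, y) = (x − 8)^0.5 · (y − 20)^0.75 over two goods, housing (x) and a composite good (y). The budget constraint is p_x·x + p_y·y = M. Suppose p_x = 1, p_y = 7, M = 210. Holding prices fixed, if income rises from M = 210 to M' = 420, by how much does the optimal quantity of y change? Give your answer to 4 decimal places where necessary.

This is Cobb-Douglas in (x−8, y−20): tangency gives 0.5·p_y·(y−20) = 0.75·p_x·(x−8).
Substituting into the budget: x* = 8 + 0.4·(M − 8·p_x − 20·p_y)/p_x, and y* = 20 + 0.6·(…)/p_y.
Discretionary income = 210 − 8·1 − 20·7 = 62; y* = 20 + 0.6·62/7 = 25.3143.
At M' = 420: y* = 43.3143. Change: 43.3143 − 25.3143 = 18.

Δy* = 18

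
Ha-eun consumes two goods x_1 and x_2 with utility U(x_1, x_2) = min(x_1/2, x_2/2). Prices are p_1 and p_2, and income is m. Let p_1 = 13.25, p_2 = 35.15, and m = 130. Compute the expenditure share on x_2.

share on x_2 = 0.7262

With perfect complements, no substitution: consume in ratio x_1:x_2 = 2:2.
Budget: p_1·x_1 + p_2·x_1 = m, so (2·p_1 + 2·p_2)·x_1 = 2·m.
Demand: x_1*(p_1,p_2,m) = 2·m/(2·p_1 + 2·p_2), x_2* = 2·m/(2·p_1 + 2·p_2).
Here 2·13.25 + 2·35.15 = 96.8, giving x_1* = 2.686 and x_2* = 2.686.
Expenditure on x_2: 35.15·2.686 = 94.4112; share = 0.7262.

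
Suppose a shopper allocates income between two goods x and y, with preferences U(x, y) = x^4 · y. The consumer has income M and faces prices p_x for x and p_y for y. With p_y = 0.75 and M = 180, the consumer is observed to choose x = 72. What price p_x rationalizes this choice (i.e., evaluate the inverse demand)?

Tangency: MRS = 4·y/x = p_x/p_y.
Rearranging, p_y·y = (1/4)·p_x·x. Substituting into the budget gives p_x·x·(1 + (1/4)) = M.
Demand: x*(p_x,p_y,M) = 0.8·M/p_x and y* = 0.2·M/p_y.
Set x* = 72 in the demand function and solve for p_x: p_x = 2.

p_x = 2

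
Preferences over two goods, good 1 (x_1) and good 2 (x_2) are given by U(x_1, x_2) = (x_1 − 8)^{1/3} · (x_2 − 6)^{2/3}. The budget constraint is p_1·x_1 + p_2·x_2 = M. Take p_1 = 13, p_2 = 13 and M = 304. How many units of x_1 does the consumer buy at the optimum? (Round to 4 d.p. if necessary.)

Let x_1' = x_1−8, x_2' = x_2−6. MRS = (1/2)·x_2'/x_1' = p_1/p_2.
Substituting into the budget: x_1* = 8 + 1/3·(M − 8·p_1 − 6·p_2)/p_1, and x_2* = 6 + 2/3·(…)/p_2.
Discretionary income = 304 − 8·13 − 6·13 = 122; x_1* = 8 + 1/3·122/13 = 11.1282.

x_1* = 11.1282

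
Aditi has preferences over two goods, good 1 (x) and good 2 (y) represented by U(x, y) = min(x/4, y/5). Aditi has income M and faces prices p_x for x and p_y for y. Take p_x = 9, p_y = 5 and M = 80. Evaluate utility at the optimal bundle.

V = 1.3115

Leontief preferences: the optimum is at the kink where x/4 = y/5, i.e. y = (5/4)·x.
Budget: p_x·x + p_y·(5/4)·x = M, so (4·p_x + 5·p_y)·x = 4·M.
Demand: x*(p_x,p_y,M) = 4·M/(4·p_x + 5·p_y), y* = 5·M/(4·p_x + 5·p_y).
Here 4·9 + 5·5 = 61, giving x* = 5.2459 and y* = 6.5574.
Utility at the optimum: U(5.2459, 6.5574) = 1.3115.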